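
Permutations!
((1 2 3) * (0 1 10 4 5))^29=[1, 2, 3, 10, 5, 0, 6, 7, 8, 9, 4]=(0 1 2 3 10 4 5)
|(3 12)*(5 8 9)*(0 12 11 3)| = |(0 12)(3 11)(5 8 9)| = 6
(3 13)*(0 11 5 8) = (0 11 5 8)(3 13) = [11, 1, 2, 13, 4, 8, 6, 7, 0, 9, 10, 5, 12, 3]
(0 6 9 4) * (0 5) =[6, 1, 2, 3, 5, 0, 9, 7, 8, 4] =(0 6 9 4 5)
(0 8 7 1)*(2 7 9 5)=(0 8 9 5 2 7 1)=[8, 0, 7, 3, 4, 2, 6, 1, 9, 5]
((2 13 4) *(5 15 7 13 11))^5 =(2 13 15 11 4 7 5) =[0, 1, 13, 3, 7, 2, 6, 5, 8, 9, 10, 4, 12, 15, 14, 11]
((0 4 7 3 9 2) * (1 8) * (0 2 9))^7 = (9)(0 3 7 4)(1 8) = [3, 8, 2, 7, 0, 5, 6, 4, 1, 9]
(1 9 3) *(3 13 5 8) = (1 9 13 5 8 3) = [0, 9, 2, 1, 4, 8, 6, 7, 3, 13, 10, 11, 12, 5]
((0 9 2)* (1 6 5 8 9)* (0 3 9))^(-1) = [8, 0, 9, 2, 4, 6, 1, 7, 5, 3] = (0 8 5 6 1)(2 9 3)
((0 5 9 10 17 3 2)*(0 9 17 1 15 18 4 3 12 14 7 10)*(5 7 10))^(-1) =(0 9 2 3 4 18 15 1 10 14 12 17 5 7) =[9, 10, 3, 4, 18, 7, 6, 0, 8, 2, 14, 11, 17, 13, 12, 1, 16, 5, 15]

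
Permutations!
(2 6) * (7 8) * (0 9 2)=[9, 1, 6, 3, 4, 5, 0, 8, 7, 2]=(0 9 2 6)(7 8)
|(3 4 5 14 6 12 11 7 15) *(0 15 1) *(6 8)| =|(0 15 3 4 5 14 8 6 12 11 7 1)| =12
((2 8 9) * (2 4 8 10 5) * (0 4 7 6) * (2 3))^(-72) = [0, 1, 2, 3, 4, 5, 6, 7, 8, 9, 10] = (10)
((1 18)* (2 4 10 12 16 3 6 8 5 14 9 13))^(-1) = [0, 18, 13, 16, 2, 8, 3, 7, 6, 14, 4, 11, 10, 9, 5, 15, 12, 17, 1] = (1 18)(2 13 9 14 5 8 6 3 16 12 10 4)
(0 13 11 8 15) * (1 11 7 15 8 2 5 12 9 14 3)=(0 13 7 15)(1 11 2 5 12 9 14 3)=[13, 11, 5, 1, 4, 12, 6, 15, 8, 14, 10, 2, 9, 7, 3, 0]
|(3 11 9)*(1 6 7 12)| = 12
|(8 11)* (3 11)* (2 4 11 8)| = |(2 4 11)(3 8)| = 6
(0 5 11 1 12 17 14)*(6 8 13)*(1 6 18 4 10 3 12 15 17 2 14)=[5, 15, 14, 12, 10, 11, 8, 7, 13, 9, 3, 6, 2, 18, 0, 17, 16, 1, 4]=(0 5 11 6 8 13 18 4 10 3 12 2 14)(1 15 17)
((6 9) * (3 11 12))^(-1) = [0, 1, 2, 12, 4, 5, 9, 7, 8, 6, 10, 3, 11] = (3 12 11)(6 9)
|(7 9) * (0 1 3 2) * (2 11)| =10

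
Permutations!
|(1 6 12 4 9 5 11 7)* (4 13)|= |(1 6 12 13 4 9 5 11 7)|= 9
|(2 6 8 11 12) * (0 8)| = 6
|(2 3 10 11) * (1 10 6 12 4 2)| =15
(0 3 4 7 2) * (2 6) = (0 3 4 7 6 2) = [3, 1, 0, 4, 7, 5, 2, 6]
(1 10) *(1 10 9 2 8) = (10)(1 9 2 8) = [0, 9, 8, 3, 4, 5, 6, 7, 1, 2, 10]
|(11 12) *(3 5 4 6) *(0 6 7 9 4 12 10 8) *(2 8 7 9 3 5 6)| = |(0 2 8)(3 6 5 12 11 10 7)(4 9)| = 42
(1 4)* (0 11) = (0 11)(1 4) = [11, 4, 2, 3, 1, 5, 6, 7, 8, 9, 10, 0]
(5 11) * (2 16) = (2 16)(5 11) = [0, 1, 16, 3, 4, 11, 6, 7, 8, 9, 10, 5, 12, 13, 14, 15, 2]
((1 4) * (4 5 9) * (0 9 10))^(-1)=(0 10 5 1 4 9)=[10, 4, 2, 3, 9, 1, 6, 7, 8, 0, 5]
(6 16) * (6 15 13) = (6 16 15 13) = [0, 1, 2, 3, 4, 5, 16, 7, 8, 9, 10, 11, 12, 6, 14, 13, 15]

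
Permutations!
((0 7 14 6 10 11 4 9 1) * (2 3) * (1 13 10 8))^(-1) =(0 1 8 6 14 7)(2 3)(4 11 10 13 9) =[1, 8, 3, 2, 11, 5, 14, 0, 6, 4, 13, 10, 12, 9, 7]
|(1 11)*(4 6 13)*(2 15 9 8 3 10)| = |(1 11)(2 15 9 8 3 10)(4 6 13)| = 6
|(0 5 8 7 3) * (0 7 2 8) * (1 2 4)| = |(0 5)(1 2 8 4)(3 7)| = 4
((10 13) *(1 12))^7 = (1 12)(10 13) = [0, 12, 2, 3, 4, 5, 6, 7, 8, 9, 13, 11, 1, 10]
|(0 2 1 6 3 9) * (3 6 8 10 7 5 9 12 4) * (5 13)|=|(0 2 1 8 10 7 13 5 9)(3 12 4)|=9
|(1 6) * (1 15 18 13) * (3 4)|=|(1 6 15 18 13)(3 4)|=10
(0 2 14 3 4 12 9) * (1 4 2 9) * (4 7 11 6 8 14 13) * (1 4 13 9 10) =(0 10 1 7 11 6 8 14 3 2 9)(4 12) =[10, 7, 9, 2, 12, 5, 8, 11, 14, 0, 1, 6, 4, 13, 3]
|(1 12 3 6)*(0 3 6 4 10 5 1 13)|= 9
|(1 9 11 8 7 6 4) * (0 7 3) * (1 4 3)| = |(0 7 6 3)(1 9 11 8)| = 4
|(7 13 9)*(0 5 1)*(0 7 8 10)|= |(0 5 1 7 13 9 8 10)|= 8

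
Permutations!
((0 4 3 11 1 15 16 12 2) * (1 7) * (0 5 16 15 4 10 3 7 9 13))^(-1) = (0 13 9 11 3 10)(1 7 4)(2 12 16 5) = [13, 7, 12, 10, 1, 2, 6, 4, 8, 11, 0, 3, 16, 9, 14, 15, 5]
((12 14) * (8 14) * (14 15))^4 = [0, 1, 2, 3, 4, 5, 6, 7, 8, 9, 10, 11, 12, 13, 14, 15] = (15)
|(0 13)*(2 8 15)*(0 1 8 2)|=5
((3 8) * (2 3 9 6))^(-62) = (2 9 3 6 8) = [0, 1, 9, 6, 4, 5, 8, 7, 2, 3]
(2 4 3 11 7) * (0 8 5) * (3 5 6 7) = (0 8 6 7 2 4 5)(3 11) = [8, 1, 4, 11, 5, 0, 7, 2, 6, 9, 10, 3]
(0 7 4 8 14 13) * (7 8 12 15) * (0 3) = [8, 1, 2, 0, 12, 5, 6, 4, 14, 9, 10, 11, 15, 3, 13, 7] = (0 8 14 13 3)(4 12 15 7)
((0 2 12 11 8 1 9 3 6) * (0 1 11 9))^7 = (12)(8 11) = [0, 1, 2, 3, 4, 5, 6, 7, 11, 9, 10, 8, 12]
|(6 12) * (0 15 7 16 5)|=10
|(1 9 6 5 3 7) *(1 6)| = |(1 9)(3 7 6 5)| = 4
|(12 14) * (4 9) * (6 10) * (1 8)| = 2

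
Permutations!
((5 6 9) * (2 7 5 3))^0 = (9) = [0, 1, 2, 3, 4, 5, 6, 7, 8, 9]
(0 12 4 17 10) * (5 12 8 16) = (0 8 16 5 12 4 17 10) = [8, 1, 2, 3, 17, 12, 6, 7, 16, 9, 0, 11, 4, 13, 14, 15, 5, 10]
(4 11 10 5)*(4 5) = (4 11 10) = [0, 1, 2, 3, 11, 5, 6, 7, 8, 9, 4, 10]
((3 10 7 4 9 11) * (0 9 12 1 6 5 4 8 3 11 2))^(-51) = (1 12 4 5 6)(3 10 7 8) = [0, 12, 2, 10, 5, 6, 1, 8, 3, 9, 7, 11, 4]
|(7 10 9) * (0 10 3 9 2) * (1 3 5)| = 15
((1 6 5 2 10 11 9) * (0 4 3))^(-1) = (0 3 4)(1 9 11 10 2 5 6) = [3, 9, 5, 4, 0, 6, 1, 7, 8, 11, 2, 10]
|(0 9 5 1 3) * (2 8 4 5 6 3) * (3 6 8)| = 8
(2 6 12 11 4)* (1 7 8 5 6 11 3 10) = (1 7 8 5 6 12 3 10)(2 11 4) = [0, 7, 11, 10, 2, 6, 12, 8, 5, 9, 1, 4, 3]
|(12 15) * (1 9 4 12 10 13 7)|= |(1 9 4 12 15 10 13 7)|= 8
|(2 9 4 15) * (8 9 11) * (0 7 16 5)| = |(0 7 16 5)(2 11 8 9 4 15)| = 12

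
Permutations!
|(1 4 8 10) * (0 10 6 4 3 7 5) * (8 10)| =|(0 8 6 4 10 1 3 7 5)| =9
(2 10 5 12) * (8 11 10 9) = (2 9 8 11 10 5 12) = [0, 1, 9, 3, 4, 12, 6, 7, 11, 8, 5, 10, 2]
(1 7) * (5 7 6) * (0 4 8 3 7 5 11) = (0 4 8 3 7 1 6 11) = [4, 6, 2, 7, 8, 5, 11, 1, 3, 9, 10, 0]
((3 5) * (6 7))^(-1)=(3 5)(6 7)=[0, 1, 2, 5, 4, 3, 7, 6]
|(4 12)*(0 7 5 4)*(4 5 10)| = |(0 7 10 4 12)| = 5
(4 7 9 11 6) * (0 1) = (0 1)(4 7 9 11 6) = [1, 0, 2, 3, 7, 5, 4, 9, 8, 11, 10, 6]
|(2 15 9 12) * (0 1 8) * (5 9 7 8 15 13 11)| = |(0 1 15 7 8)(2 13 11 5 9 12)| = 30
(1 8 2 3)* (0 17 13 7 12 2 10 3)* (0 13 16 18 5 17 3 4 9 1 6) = [3, 8, 13, 6, 9, 17, 0, 12, 10, 1, 4, 11, 2, 7, 14, 15, 18, 16, 5] = (0 3 6)(1 8 10 4 9)(2 13 7 12)(5 17 16 18)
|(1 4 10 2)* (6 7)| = 4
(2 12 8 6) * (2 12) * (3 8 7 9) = (3 8 6 12 7 9) = [0, 1, 2, 8, 4, 5, 12, 9, 6, 3, 10, 11, 7]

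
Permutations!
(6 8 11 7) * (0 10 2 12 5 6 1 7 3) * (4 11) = (0 10 2 12 5 6 8 4 11 3)(1 7) = [10, 7, 12, 0, 11, 6, 8, 1, 4, 9, 2, 3, 5]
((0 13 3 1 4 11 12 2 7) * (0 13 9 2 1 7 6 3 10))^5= (0 7 2 10 3 9 13 6)(1 4 11 12)= [7, 4, 10, 9, 11, 5, 0, 2, 8, 13, 3, 12, 1, 6]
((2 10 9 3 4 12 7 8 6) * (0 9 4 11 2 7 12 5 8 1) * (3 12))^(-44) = (0 5 3 7 10 9 8 11 1 4 12 6 2) = [5, 4, 0, 7, 12, 3, 2, 10, 11, 8, 9, 1, 6]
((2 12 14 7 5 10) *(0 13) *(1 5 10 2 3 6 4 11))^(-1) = (0 13)(1 11 4 6 3 10 7 14 12 2 5) = [13, 11, 5, 10, 6, 1, 3, 14, 8, 9, 7, 4, 2, 0, 12]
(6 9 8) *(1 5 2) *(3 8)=[0, 5, 1, 8, 4, 2, 9, 7, 6, 3]=(1 5 2)(3 8 6 9)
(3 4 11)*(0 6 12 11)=(0 6 12 11 3 4)=[6, 1, 2, 4, 0, 5, 12, 7, 8, 9, 10, 3, 11]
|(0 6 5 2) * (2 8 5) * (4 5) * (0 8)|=6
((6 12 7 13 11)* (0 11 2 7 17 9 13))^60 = (0 13 12)(2 17 11)(6 7 9) = [13, 1, 17, 3, 4, 5, 7, 9, 8, 6, 10, 2, 0, 12, 14, 15, 16, 11]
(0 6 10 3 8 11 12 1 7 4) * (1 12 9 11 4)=(12)(0 6 10 3 8 4)(1 7)(9 11)=[6, 7, 2, 8, 0, 5, 10, 1, 4, 11, 3, 9, 12]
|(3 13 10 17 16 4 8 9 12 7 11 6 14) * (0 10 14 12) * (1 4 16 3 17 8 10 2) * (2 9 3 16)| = |(0 9)(1 4 10 8 3 13 14 17 16 2)(6 12 7 11)| = 20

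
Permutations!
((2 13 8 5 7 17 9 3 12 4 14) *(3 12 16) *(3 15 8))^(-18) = (2 17 16 4 5 13 9 15 14 7 3 12 8) = [0, 1, 17, 12, 5, 13, 6, 3, 2, 15, 10, 11, 8, 9, 7, 14, 4, 16]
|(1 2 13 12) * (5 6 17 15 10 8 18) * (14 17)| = |(1 2 13 12)(5 6 14 17 15 10 8 18)| = 8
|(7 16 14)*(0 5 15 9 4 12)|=|(0 5 15 9 4 12)(7 16 14)|=6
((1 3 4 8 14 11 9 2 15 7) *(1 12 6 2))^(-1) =[0, 9, 6, 1, 3, 5, 12, 15, 4, 11, 10, 14, 7, 13, 8, 2] =(1 9 11 14 8 4 3)(2 6 12 7 15)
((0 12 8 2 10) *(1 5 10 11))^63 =(0 10 5 1 11 2 8 12) =[10, 11, 8, 3, 4, 1, 6, 7, 12, 9, 5, 2, 0]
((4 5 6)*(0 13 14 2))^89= (0 13 14 2)(4 6 5)= [13, 1, 0, 3, 6, 4, 5, 7, 8, 9, 10, 11, 12, 14, 2]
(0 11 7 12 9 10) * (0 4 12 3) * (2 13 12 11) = [2, 1, 13, 0, 11, 5, 6, 3, 8, 10, 4, 7, 9, 12] = (0 2 13 12 9 10 4 11 7 3)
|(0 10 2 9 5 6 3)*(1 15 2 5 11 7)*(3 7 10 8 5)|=|(0 8 5 6 7 1 15 2 9 11 10 3)|=12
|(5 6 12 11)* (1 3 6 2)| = |(1 3 6 12 11 5 2)| = 7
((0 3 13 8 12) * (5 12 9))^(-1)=(0 12 5 9 8 13 3)=[12, 1, 2, 0, 4, 9, 6, 7, 13, 8, 10, 11, 5, 3]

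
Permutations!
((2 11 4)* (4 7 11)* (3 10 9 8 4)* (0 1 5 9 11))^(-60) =(0 2 1 3 5 10 9 11 8 7 4) =[2, 3, 1, 5, 0, 10, 6, 4, 7, 11, 9, 8]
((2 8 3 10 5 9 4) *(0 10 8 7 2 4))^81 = (0 10 5 9)(2 7)(3 8) = [10, 1, 7, 8, 4, 9, 6, 2, 3, 0, 5]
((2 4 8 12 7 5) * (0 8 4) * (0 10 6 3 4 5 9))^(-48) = (0 12 9 8 7) = [12, 1, 2, 3, 4, 5, 6, 0, 7, 8, 10, 11, 9]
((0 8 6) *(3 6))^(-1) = [6, 1, 2, 8, 4, 5, 3, 7, 0] = (0 6 3 8)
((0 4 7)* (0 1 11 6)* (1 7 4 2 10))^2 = (0 10 11)(1 6 2) = [10, 6, 1, 3, 4, 5, 2, 7, 8, 9, 11, 0]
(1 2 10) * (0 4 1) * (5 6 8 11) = (0 4 1 2 10)(5 6 8 11) = [4, 2, 10, 3, 1, 6, 8, 7, 11, 9, 0, 5]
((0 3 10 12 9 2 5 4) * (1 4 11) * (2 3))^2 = (0 5 1)(2 11 4)(3 12)(9 10) = [5, 0, 11, 12, 2, 1, 6, 7, 8, 10, 9, 4, 3]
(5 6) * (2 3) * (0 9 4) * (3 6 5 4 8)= (0 9 8 3 2 6 4)= [9, 1, 6, 2, 0, 5, 4, 7, 3, 8]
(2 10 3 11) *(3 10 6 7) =(2 6 7 3 11) =[0, 1, 6, 11, 4, 5, 7, 3, 8, 9, 10, 2]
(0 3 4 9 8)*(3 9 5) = [9, 1, 2, 4, 5, 3, 6, 7, 0, 8] = (0 9 8)(3 4 5)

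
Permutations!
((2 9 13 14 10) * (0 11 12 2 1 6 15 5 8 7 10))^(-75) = (0 12 9 14 11 2 13)(1 15 8 10 6 5 7) = [12, 15, 13, 3, 4, 7, 5, 1, 10, 14, 6, 2, 9, 0, 11, 8]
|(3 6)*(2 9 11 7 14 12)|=|(2 9 11 7 14 12)(3 6)|=6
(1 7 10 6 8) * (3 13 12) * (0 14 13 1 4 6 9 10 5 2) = [14, 7, 0, 1, 6, 2, 8, 5, 4, 10, 9, 11, 3, 12, 13] = (0 14 13 12 3 1 7 5 2)(4 6 8)(9 10)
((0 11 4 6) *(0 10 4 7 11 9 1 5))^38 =(11)(0 1)(4 10 6)(5 9) =[1, 0, 2, 3, 10, 9, 4, 7, 8, 5, 6, 11]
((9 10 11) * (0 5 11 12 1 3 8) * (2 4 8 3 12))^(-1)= (0 8 4 2 10 9 11 5)(1 12)= [8, 12, 10, 3, 2, 0, 6, 7, 4, 11, 9, 5, 1]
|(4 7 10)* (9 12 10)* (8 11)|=10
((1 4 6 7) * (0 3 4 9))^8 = (0 3 4 6 7 1 9) = [3, 9, 2, 4, 6, 5, 7, 1, 8, 0]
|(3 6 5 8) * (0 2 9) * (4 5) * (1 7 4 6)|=6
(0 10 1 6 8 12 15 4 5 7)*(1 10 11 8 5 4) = (0 11 8 12 15 1 6 5 7) = [11, 6, 2, 3, 4, 7, 5, 0, 12, 9, 10, 8, 15, 13, 14, 1]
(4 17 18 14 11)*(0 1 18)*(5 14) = (0 1 18 5 14 11 4 17) = [1, 18, 2, 3, 17, 14, 6, 7, 8, 9, 10, 4, 12, 13, 11, 15, 16, 0, 5]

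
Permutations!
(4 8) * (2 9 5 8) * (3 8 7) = (2 9 5 7 3 8 4) = [0, 1, 9, 8, 2, 7, 6, 3, 4, 5]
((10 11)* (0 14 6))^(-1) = (0 6 14)(10 11) = [6, 1, 2, 3, 4, 5, 14, 7, 8, 9, 11, 10, 12, 13, 0]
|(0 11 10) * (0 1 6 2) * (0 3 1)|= 12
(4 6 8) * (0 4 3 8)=[4, 1, 2, 8, 6, 5, 0, 7, 3]=(0 4 6)(3 8)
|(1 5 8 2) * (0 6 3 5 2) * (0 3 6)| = 6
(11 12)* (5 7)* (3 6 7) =(3 6 7 5)(11 12) =[0, 1, 2, 6, 4, 3, 7, 5, 8, 9, 10, 12, 11]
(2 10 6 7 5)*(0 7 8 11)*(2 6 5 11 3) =(0 7 11)(2 10 5 6 8 3) =[7, 1, 10, 2, 4, 6, 8, 11, 3, 9, 5, 0]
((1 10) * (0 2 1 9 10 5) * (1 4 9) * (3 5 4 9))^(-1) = (0 5 3 4 1 10 9 2) = [5, 10, 0, 4, 1, 3, 6, 7, 8, 2, 9]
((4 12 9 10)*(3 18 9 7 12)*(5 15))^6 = [0, 1, 2, 18, 3, 5, 6, 7, 8, 10, 4, 11, 12, 13, 14, 15, 16, 17, 9] = (3 18 9 10 4)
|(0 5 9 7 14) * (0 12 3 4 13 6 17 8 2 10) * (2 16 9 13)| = 15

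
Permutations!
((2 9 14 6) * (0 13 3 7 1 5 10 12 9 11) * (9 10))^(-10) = (0 13 3 7 1 5 9 14 6 2 11) = [13, 5, 11, 7, 4, 9, 2, 1, 8, 14, 10, 0, 12, 3, 6]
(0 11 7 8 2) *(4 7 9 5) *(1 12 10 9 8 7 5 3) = (0 11 8 2)(1 12 10 9 3)(4 5) = [11, 12, 0, 1, 5, 4, 6, 7, 2, 3, 9, 8, 10]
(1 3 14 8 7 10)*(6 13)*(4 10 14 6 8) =(1 3 6 13 8 7 14 4 10) =[0, 3, 2, 6, 10, 5, 13, 14, 7, 9, 1, 11, 12, 8, 4]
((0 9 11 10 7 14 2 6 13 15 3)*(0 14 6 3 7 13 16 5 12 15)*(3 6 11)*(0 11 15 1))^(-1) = (0 1 12 5 16 6 2 14 3 9)(7 15)(10 11 13) = [1, 12, 14, 9, 4, 16, 2, 15, 8, 0, 11, 13, 5, 10, 3, 7, 6]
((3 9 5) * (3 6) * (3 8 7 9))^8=(5 7 6 9 8)=[0, 1, 2, 3, 4, 7, 9, 6, 5, 8]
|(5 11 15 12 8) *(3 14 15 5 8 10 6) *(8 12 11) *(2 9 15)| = 11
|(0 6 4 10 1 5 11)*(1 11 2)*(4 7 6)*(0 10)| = 6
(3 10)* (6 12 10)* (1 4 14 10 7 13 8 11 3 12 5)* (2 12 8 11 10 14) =(14)(1 4 2 12 7 13 11 3 6 5)(8 10) =[0, 4, 12, 6, 2, 1, 5, 13, 10, 9, 8, 3, 7, 11, 14]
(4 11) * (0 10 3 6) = (0 10 3 6)(4 11) = [10, 1, 2, 6, 11, 5, 0, 7, 8, 9, 3, 4]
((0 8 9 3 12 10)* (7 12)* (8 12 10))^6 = (0 10 7 3 9 8 12) = [10, 1, 2, 9, 4, 5, 6, 3, 12, 8, 7, 11, 0]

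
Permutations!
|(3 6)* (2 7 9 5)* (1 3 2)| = 7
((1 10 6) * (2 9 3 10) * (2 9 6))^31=(1 9 3 10 2 6)=[0, 9, 6, 10, 4, 5, 1, 7, 8, 3, 2]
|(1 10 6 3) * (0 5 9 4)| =|(0 5 9 4)(1 10 6 3)| =4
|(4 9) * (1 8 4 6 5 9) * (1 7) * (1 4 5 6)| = |(1 8 5 9)(4 7)| = 4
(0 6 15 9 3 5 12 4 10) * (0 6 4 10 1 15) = (0 4 1 15 9 3 5 12 10 6) = [4, 15, 2, 5, 1, 12, 0, 7, 8, 3, 6, 11, 10, 13, 14, 9]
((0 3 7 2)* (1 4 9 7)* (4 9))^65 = (0 2 7 9 1 3) = [2, 3, 7, 0, 4, 5, 6, 9, 8, 1]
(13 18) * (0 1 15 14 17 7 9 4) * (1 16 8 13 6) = [16, 15, 2, 3, 0, 5, 1, 9, 13, 4, 10, 11, 12, 18, 17, 14, 8, 7, 6] = (0 16 8 13 18 6 1 15 14 17 7 9 4)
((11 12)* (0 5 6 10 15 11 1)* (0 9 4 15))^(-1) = (0 10 6 5)(1 12 11 15 4 9) = [10, 12, 2, 3, 9, 0, 5, 7, 8, 1, 6, 15, 11, 13, 14, 4]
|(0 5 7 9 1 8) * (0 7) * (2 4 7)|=6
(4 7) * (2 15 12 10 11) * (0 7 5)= [7, 1, 15, 3, 5, 0, 6, 4, 8, 9, 11, 2, 10, 13, 14, 12]= (0 7 4 5)(2 15 12 10 11)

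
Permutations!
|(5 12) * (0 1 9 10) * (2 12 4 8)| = 20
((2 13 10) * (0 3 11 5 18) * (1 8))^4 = (0 18 5 11 3)(2 13 10) = [18, 1, 13, 0, 4, 11, 6, 7, 8, 9, 2, 3, 12, 10, 14, 15, 16, 17, 5]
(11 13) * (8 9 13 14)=(8 9 13 11 14)=[0, 1, 2, 3, 4, 5, 6, 7, 9, 13, 10, 14, 12, 11, 8]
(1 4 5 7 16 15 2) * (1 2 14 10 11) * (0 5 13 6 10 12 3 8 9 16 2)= [5, 4, 0, 8, 13, 7, 10, 2, 9, 16, 11, 1, 3, 6, 12, 14, 15]= (0 5 7 2)(1 4 13 6 10 11)(3 8 9 16 15 14 12)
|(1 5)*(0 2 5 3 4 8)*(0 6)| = |(0 2 5 1 3 4 8 6)| = 8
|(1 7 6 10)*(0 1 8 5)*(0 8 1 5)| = |(0 5 8)(1 7 6 10)| = 12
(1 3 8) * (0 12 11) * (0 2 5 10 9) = (0 12 11 2 5 10 9)(1 3 8) = [12, 3, 5, 8, 4, 10, 6, 7, 1, 0, 9, 2, 11]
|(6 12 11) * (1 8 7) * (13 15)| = 6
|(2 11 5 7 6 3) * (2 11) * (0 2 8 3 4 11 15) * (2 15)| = |(0 15)(2 8 3)(4 11 5 7 6)| = 30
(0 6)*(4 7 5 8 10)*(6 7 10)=(0 7 5 8 6)(4 10)=[7, 1, 2, 3, 10, 8, 0, 5, 6, 9, 4]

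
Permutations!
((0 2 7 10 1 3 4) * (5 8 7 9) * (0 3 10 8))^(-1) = (0 5 9 2)(1 10)(3 4)(7 8) = [5, 10, 0, 4, 3, 9, 6, 8, 7, 2, 1]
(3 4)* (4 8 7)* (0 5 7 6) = [5, 1, 2, 8, 3, 7, 0, 4, 6] = (0 5 7 4 3 8 6)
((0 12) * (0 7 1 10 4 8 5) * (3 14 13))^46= (0 8 10 7)(1 12 5 4)(3 14 13)= [8, 12, 2, 14, 1, 4, 6, 0, 10, 9, 7, 11, 5, 3, 13]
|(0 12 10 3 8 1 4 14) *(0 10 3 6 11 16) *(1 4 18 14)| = 12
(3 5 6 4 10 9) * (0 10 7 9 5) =(0 10 5 6 4 7 9 3) =[10, 1, 2, 0, 7, 6, 4, 9, 8, 3, 5]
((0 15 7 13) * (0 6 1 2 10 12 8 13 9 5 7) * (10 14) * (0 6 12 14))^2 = (0 6 2 15 1)(5 9 7)(8 12 13) = [6, 0, 15, 3, 4, 9, 2, 5, 12, 7, 10, 11, 13, 8, 14, 1]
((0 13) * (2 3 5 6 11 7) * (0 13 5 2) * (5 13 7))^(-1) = [7, 1, 3, 2, 4, 11, 5, 13, 8, 9, 10, 6, 12, 0] = (0 7 13)(2 3)(5 11 6)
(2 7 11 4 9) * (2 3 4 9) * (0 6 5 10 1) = [6, 0, 7, 4, 2, 10, 5, 11, 8, 3, 1, 9] = (0 6 5 10 1)(2 7 11 9 3 4)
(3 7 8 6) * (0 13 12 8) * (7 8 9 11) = [13, 1, 2, 8, 4, 5, 3, 0, 6, 11, 10, 7, 9, 12] = (0 13 12 9 11 7)(3 8 6)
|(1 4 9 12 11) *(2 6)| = |(1 4 9 12 11)(2 6)| = 10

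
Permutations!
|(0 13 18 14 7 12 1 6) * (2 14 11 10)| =|(0 13 18 11 10 2 14 7 12 1 6)| =11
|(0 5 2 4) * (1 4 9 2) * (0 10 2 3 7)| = 9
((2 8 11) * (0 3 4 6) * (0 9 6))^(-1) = (0 4 3)(2 11 8)(6 9) = [4, 1, 11, 0, 3, 5, 9, 7, 2, 6, 10, 8]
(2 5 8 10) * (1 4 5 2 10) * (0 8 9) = (10)(0 8 1 4 5 9) = [8, 4, 2, 3, 5, 9, 6, 7, 1, 0, 10]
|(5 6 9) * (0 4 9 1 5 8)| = |(0 4 9 8)(1 5 6)| = 12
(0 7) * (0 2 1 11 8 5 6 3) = (0 7 2 1 11 8 5 6 3) = [7, 11, 1, 0, 4, 6, 3, 2, 5, 9, 10, 8]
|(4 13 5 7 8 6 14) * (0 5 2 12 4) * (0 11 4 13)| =|(0 5 7 8 6 14 11 4)(2 12 13)| =24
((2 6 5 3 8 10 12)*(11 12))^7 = (2 12 11 10 8 3 5 6) = [0, 1, 12, 5, 4, 6, 2, 7, 3, 9, 8, 10, 11]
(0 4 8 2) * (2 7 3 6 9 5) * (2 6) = (0 4 8 7 3 2)(5 6 9) = [4, 1, 0, 2, 8, 6, 9, 3, 7, 5]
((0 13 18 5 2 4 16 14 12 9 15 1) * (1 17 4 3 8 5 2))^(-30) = (0 18 3 5)(1 13 2 8)(4 15 12 16 17 9 14) = [18, 13, 8, 5, 15, 0, 6, 7, 1, 14, 10, 11, 16, 2, 4, 12, 17, 9, 3]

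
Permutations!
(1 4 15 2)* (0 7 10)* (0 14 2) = [7, 4, 1, 3, 15, 5, 6, 10, 8, 9, 14, 11, 12, 13, 2, 0] = (0 7 10 14 2 1 4 15)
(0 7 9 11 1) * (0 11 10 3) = (0 7 9 10 3)(1 11) = [7, 11, 2, 0, 4, 5, 6, 9, 8, 10, 3, 1]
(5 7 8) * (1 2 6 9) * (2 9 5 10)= [0, 9, 6, 3, 4, 7, 5, 8, 10, 1, 2]= (1 9)(2 6 5 7 8 10)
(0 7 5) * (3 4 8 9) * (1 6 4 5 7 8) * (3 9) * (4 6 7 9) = (0 8 3 5)(1 7 9 4) = [8, 7, 2, 5, 1, 0, 6, 9, 3, 4]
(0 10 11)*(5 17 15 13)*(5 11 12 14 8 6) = (0 10 12 14 8 6 5 17 15 13 11) = [10, 1, 2, 3, 4, 17, 5, 7, 6, 9, 12, 0, 14, 11, 8, 13, 16, 15]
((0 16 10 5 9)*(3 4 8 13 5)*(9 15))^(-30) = [0, 1, 2, 3, 4, 5, 6, 7, 8, 9, 10, 11, 12, 13, 14, 15, 16] = (16)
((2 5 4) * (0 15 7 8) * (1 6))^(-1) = (0 8 7 15)(1 6)(2 4 5) = [8, 6, 4, 3, 5, 2, 1, 15, 7, 9, 10, 11, 12, 13, 14, 0]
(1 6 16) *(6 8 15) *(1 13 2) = (1 8 15 6 16 13 2) = [0, 8, 1, 3, 4, 5, 16, 7, 15, 9, 10, 11, 12, 2, 14, 6, 13]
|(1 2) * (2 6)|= 3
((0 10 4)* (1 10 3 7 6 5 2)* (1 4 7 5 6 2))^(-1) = (0 4 2 7 10 1 5 3) = [4, 5, 7, 0, 2, 3, 6, 10, 8, 9, 1]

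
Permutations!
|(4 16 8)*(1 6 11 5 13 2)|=6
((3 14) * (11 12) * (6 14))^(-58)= [0, 1, 2, 14, 4, 5, 3, 7, 8, 9, 10, 11, 12, 13, 6]= (3 14 6)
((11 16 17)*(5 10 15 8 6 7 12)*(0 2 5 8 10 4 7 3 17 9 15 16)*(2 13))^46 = (0 17 6 12 4 2)(3 8 7 5 13 11)(9 10)(15 16) = [17, 1, 0, 8, 2, 13, 12, 5, 7, 10, 9, 3, 4, 11, 14, 16, 15, 6]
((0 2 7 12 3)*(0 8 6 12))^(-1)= (0 7 2)(3 12 6 8)= [7, 1, 0, 12, 4, 5, 8, 2, 3, 9, 10, 11, 6]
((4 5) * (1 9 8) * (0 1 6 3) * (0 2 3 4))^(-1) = (0 5 4 6 8 9 1)(2 3) = [5, 0, 3, 2, 6, 4, 8, 7, 9, 1]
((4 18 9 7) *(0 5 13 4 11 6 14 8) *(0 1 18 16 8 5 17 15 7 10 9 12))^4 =[11, 17, 2, 3, 18, 8, 4, 5, 0, 9, 10, 13, 7, 1, 16, 14, 12, 6, 15] =(0 11 13 1 17 6 4 18 15 14 16 12 7 5 8)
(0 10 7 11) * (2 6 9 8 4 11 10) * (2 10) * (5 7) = (0 10 5 7 2 6 9 8 4 11) = [10, 1, 6, 3, 11, 7, 9, 2, 4, 8, 5, 0]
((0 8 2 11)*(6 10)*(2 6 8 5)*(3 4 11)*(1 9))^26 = [2, 1, 4, 11, 0, 3, 8, 7, 10, 9, 6, 5] = (0 2 4)(3 11 5)(6 8 10)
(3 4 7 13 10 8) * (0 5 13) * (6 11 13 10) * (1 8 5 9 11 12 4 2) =(0 9 11 13 6 12 4 7)(1 8 3 2)(5 10) =[9, 8, 1, 2, 7, 10, 12, 0, 3, 11, 5, 13, 4, 6]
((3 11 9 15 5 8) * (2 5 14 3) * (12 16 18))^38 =(2 8 5)(3 15 11 14 9)(12 18 16) =[0, 1, 8, 15, 4, 2, 6, 7, 5, 3, 10, 14, 18, 13, 9, 11, 12, 17, 16]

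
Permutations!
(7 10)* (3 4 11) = (3 4 11)(7 10) = [0, 1, 2, 4, 11, 5, 6, 10, 8, 9, 7, 3]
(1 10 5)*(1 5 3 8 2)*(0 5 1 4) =(0 5 1 10 3 8 2 4) =[5, 10, 4, 8, 0, 1, 6, 7, 2, 9, 3]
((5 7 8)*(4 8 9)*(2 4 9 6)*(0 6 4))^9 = (9)(4 8 5 7) = [0, 1, 2, 3, 8, 7, 6, 4, 5, 9]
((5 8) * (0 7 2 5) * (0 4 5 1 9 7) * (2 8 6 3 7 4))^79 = (1 8 3 5 9 2 7 6 4) = [0, 8, 7, 5, 1, 9, 4, 6, 3, 2]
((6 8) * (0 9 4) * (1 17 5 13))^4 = [9, 1, 2, 3, 0, 5, 6, 7, 8, 4, 10, 11, 12, 13, 14, 15, 16, 17] = (17)(0 9 4)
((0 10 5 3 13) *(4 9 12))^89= (0 13 3 5 10)(4 12 9)= [13, 1, 2, 5, 12, 10, 6, 7, 8, 4, 0, 11, 9, 3]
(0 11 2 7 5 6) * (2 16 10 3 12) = (0 11 16 10 3 12 2 7 5 6) = [11, 1, 7, 12, 4, 6, 0, 5, 8, 9, 3, 16, 2, 13, 14, 15, 10]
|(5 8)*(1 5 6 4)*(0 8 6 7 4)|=|(0 8 7 4 1 5 6)|=7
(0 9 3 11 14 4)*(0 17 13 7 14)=(0 9 3 11)(4 17 13 7 14)=[9, 1, 2, 11, 17, 5, 6, 14, 8, 3, 10, 0, 12, 7, 4, 15, 16, 13]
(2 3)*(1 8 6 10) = [0, 8, 3, 2, 4, 5, 10, 7, 6, 9, 1] = (1 8 6 10)(2 3)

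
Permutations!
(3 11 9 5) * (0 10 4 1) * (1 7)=[10, 0, 2, 11, 7, 3, 6, 1, 8, 5, 4, 9]=(0 10 4 7 1)(3 11 9 5)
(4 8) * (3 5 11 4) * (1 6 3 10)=(1 6 3 5 11 4 8 10)=[0, 6, 2, 5, 8, 11, 3, 7, 10, 9, 1, 4]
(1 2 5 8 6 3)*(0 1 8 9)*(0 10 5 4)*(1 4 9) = (0 4)(1 2 9 10 5)(3 8 6) = [4, 2, 9, 8, 0, 1, 3, 7, 6, 10, 5]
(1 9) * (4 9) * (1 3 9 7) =(1 4 7)(3 9) =[0, 4, 2, 9, 7, 5, 6, 1, 8, 3]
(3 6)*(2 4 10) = (2 4 10)(3 6) = [0, 1, 4, 6, 10, 5, 3, 7, 8, 9, 2]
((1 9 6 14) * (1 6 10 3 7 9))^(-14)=(14)(3 9)(7 10)=[0, 1, 2, 9, 4, 5, 6, 10, 8, 3, 7, 11, 12, 13, 14]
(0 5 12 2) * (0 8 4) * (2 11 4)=(0 5 12 11 4)(2 8)=[5, 1, 8, 3, 0, 12, 6, 7, 2, 9, 10, 4, 11]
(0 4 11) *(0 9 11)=(0 4)(9 11)=[4, 1, 2, 3, 0, 5, 6, 7, 8, 11, 10, 9]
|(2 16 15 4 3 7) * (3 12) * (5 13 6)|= |(2 16 15 4 12 3 7)(5 13 6)|= 21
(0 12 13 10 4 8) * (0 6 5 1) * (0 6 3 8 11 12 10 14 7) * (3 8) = (0 10 4 11 12 13 14 7)(1 6 5) = [10, 6, 2, 3, 11, 1, 5, 0, 8, 9, 4, 12, 13, 14, 7]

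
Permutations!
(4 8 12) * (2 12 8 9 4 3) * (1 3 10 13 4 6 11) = (1 3 2 12 10 13 4 9 6 11) = [0, 3, 12, 2, 9, 5, 11, 7, 8, 6, 13, 1, 10, 4]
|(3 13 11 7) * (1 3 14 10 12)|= 8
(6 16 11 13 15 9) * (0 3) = (0 3)(6 16 11 13 15 9) = [3, 1, 2, 0, 4, 5, 16, 7, 8, 6, 10, 13, 12, 15, 14, 9, 11]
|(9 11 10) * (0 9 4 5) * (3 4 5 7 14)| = |(0 9 11 10 5)(3 4 7 14)| = 20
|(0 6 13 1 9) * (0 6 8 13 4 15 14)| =|(0 8 13 1 9 6 4 15 14)| =9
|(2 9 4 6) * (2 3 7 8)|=|(2 9 4 6 3 7 8)|=7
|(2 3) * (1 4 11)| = 6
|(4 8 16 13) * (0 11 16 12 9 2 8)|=|(0 11 16 13 4)(2 8 12 9)|=20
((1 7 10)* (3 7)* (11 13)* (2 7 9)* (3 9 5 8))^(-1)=(1 10 7 2 9)(3 8 5)(11 13)=[0, 10, 9, 8, 4, 3, 6, 2, 5, 1, 7, 13, 12, 11]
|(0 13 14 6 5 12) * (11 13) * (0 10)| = |(0 11 13 14 6 5 12 10)| = 8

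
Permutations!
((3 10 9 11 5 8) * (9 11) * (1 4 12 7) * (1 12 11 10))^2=(12)(1 11 8)(3 4 5)=[0, 11, 2, 4, 5, 3, 6, 7, 1, 9, 10, 8, 12]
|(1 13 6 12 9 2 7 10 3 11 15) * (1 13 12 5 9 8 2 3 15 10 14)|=|(1 12 8 2 7 14)(3 11 10 15 13 6 5 9)|=24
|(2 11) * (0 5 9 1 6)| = |(0 5 9 1 6)(2 11)| = 10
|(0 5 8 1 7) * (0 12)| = 6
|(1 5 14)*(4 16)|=6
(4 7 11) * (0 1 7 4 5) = (0 1 7 11 5) = [1, 7, 2, 3, 4, 0, 6, 11, 8, 9, 10, 5]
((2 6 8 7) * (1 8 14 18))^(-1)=[0, 18, 7, 3, 4, 5, 2, 8, 1, 9, 10, 11, 12, 13, 6, 15, 16, 17, 14]=(1 18 14 6 2 7 8)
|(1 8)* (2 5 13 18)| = 4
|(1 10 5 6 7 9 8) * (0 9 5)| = |(0 9 8 1 10)(5 6 7)| = 15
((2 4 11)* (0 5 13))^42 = (13) = [0, 1, 2, 3, 4, 5, 6, 7, 8, 9, 10, 11, 12, 13]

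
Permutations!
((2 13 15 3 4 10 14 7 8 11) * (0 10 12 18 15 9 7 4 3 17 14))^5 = (0 10)(2 11 8 7 9 13)(4 14 17 15 18 12) = [10, 1, 11, 3, 14, 5, 6, 9, 7, 13, 0, 8, 4, 2, 17, 18, 16, 15, 12]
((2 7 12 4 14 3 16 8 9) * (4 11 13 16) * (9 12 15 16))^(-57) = [0, 1, 11, 3, 4, 5, 6, 13, 7, 12, 10, 16, 15, 8, 14, 9, 2] = (2 11 16)(7 13 8)(9 12 15)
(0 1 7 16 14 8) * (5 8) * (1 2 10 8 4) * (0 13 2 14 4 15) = [14, 7, 10, 3, 1, 15, 6, 16, 13, 9, 8, 11, 12, 2, 5, 0, 4] = (0 14 5 15)(1 7 16 4)(2 10 8 13)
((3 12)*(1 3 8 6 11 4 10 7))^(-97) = (1 12 6 4 7 3 8 11 10) = [0, 12, 2, 8, 7, 5, 4, 3, 11, 9, 1, 10, 6]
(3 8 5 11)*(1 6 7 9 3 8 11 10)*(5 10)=[0, 6, 2, 11, 4, 5, 7, 9, 10, 3, 1, 8]=(1 6 7 9 3 11 8 10)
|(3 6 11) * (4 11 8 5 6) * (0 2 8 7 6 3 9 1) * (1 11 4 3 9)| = 14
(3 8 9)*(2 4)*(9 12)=[0, 1, 4, 8, 2, 5, 6, 7, 12, 3, 10, 11, 9]=(2 4)(3 8 12 9)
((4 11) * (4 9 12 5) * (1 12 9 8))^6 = (12) = [0, 1, 2, 3, 4, 5, 6, 7, 8, 9, 10, 11, 12]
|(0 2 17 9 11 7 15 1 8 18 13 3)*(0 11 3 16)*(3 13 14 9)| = |(0 2 17 3 11 7 15 1 8 18 14 9 13 16)| = 14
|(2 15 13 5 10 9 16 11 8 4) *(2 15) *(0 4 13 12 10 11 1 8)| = 12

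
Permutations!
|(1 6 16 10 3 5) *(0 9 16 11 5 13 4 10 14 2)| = |(0 9 16 14 2)(1 6 11 5)(3 13 4 10)| = 20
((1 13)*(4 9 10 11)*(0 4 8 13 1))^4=(0 11 4 8 9 13 10)=[11, 1, 2, 3, 8, 5, 6, 7, 9, 13, 0, 4, 12, 10]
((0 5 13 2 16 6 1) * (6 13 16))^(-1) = (0 1 6 2 13 16 5) = [1, 6, 13, 3, 4, 0, 2, 7, 8, 9, 10, 11, 12, 16, 14, 15, 5]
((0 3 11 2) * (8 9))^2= (0 11)(2 3)= [11, 1, 3, 2, 4, 5, 6, 7, 8, 9, 10, 0]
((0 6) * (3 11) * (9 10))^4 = [0, 1, 2, 3, 4, 5, 6, 7, 8, 9, 10, 11] = (11)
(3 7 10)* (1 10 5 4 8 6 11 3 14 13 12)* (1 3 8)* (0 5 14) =(0 5 4 1 10)(3 7 14 13 12)(6 11 8) =[5, 10, 2, 7, 1, 4, 11, 14, 6, 9, 0, 8, 3, 12, 13]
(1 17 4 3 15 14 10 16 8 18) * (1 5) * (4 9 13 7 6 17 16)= (1 16 8 18 5)(3 15 14 10 4)(6 17 9 13 7)= [0, 16, 2, 15, 3, 1, 17, 6, 18, 13, 4, 11, 12, 7, 10, 14, 8, 9, 5]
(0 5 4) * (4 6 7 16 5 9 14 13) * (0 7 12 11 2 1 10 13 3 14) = [9, 10, 1, 14, 7, 6, 12, 16, 8, 0, 13, 2, 11, 4, 3, 15, 5] = (0 9)(1 10 13 4 7 16 5 6 12 11 2)(3 14)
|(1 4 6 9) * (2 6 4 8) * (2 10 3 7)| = |(1 8 10 3 7 2 6 9)| = 8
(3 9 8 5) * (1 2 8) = [0, 2, 8, 9, 4, 3, 6, 7, 5, 1] = (1 2 8 5 3 9)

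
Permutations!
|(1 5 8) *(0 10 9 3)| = |(0 10 9 3)(1 5 8)| = 12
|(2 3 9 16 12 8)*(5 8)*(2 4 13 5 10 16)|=|(2 3 9)(4 13 5 8)(10 16 12)|=12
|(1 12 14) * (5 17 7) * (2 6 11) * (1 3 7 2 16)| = 11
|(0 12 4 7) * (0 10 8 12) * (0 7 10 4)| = |(0 7 4 10 8 12)| = 6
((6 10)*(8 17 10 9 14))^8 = (6 14 17)(8 10 9) = [0, 1, 2, 3, 4, 5, 14, 7, 10, 8, 9, 11, 12, 13, 17, 15, 16, 6]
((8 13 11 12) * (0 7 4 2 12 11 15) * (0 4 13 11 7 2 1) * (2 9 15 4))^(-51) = (0 12 13 9 8 4 15 11 1 2 7) = [12, 2, 7, 3, 15, 5, 6, 0, 4, 8, 10, 1, 13, 9, 14, 11]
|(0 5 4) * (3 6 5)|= |(0 3 6 5 4)|= 5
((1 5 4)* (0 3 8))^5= (0 8 3)(1 4 5)= [8, 4, 2, 0, 5, 1, 6, 7, 3]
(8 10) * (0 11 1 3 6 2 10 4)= (0 11 1 3 6 2 10 8 4)= [11, 3, 10, 6, 0, 5, 2, 7, 4, 9, 8, 1]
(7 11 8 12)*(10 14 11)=(7 10 14 11 8 12)=[0, 1, 2, 3, 4, 5, 6, 10, 12, 9, 14, 8, 7, 13, 11]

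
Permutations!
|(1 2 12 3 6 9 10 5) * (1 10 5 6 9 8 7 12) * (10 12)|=4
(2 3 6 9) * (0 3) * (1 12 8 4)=(0 3 6 9 2)(1 12 8 4)=[3, 12, 0, 6, 1, 5, 9, 7, 4, 2, 10, 11, 8]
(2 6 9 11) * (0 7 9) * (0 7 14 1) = (0 14 1)(2 6 7 9 11) = [14, 0, 6, 3, 4, 5, 7, 9, 8, 11, 10, 2, 12, 13, 1]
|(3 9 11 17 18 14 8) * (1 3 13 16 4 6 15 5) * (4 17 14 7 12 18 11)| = |(1 3 9 4 6 15 5)(7 12 18)(8 13 16 17 11 14)| = 42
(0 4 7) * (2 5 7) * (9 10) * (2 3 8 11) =[4, 1, 5, 8, 3, 7, 6, 0, 11, 10, 9, 2] =(0 4 3 8 11 2 5 7)(9 10)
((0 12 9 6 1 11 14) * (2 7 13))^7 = (14)(2 7 13) = [0, 1, 7, 3, 4, 5, 6, 13, 8, 9, 10, 11, 12, 2, 14]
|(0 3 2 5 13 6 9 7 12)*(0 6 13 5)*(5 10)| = |(13)(0 3 2)(5 10)(6 9 7 12)| = 12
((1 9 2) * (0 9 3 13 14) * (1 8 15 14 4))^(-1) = [14, 4, 9, 1, 13, 5, 6, 7, 2, 0, 10, 11, 12, 3, 15, 8] = (0 14 15 8 2 9)(1 4 13 3)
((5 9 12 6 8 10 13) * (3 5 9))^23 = (3 5)(6 12 9 13 10 8) = [0, 1, 2, 5, 4, 3, 12, 7, 6, 13, 8, 11, 9, 10]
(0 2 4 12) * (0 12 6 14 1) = (0 2 4 6 14 1) = [2, 0, 4, 3, 6, 5, 14, 7, 8, 9, 10, 11, 12, 13, 1]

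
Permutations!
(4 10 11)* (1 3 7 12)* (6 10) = (1 3 7 12)(4 6 10 11) = [0, 3, 2, 7, 6, 5, 10, 12, 8, 9, 11, 4, 1]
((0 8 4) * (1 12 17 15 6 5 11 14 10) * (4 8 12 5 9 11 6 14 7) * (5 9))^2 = [17, 11, 2, 3, 12, 5, 6, 0, 8, 7, 9, 4, 15, 13, 1, 10, 16, 14] = (0 17 14 1 11 4 12 15 10 9 7)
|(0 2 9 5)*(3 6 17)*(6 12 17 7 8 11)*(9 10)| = |(0 2 10 9 5)(3 12 17)(6 7 8 11)| = 60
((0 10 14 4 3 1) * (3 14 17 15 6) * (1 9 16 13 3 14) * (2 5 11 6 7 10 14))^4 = (17) = [0, 1, 2, 3, 4, 5, 6, 7, 8, 9, 10, 11, 12, 13, 14, 15, 16, 17]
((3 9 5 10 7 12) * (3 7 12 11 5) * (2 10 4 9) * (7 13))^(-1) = [0, 1, 3, 9, 5, 11, 6, 13, 8, 4, 2, 7, 10, 12] = (2 3 9 4 5 11 7 13 12 10)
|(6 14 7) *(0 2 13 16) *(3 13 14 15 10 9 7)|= 30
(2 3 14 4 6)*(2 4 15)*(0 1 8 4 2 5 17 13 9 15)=(0 1 8 4 6 2 3 14)(5 17 13 9 15)=[1, 8, 3, 14, 6, 17, 2, 7, 4, 15, 10, 11, 12, 9, 0, 5, 16, 13]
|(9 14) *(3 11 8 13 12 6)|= 6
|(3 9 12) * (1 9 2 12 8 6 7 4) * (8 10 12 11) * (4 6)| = |(1 9 10 12 3 2 11 8 4)(6 7)| = 18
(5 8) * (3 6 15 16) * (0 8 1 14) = (0 8 5 1 14)(3 6 15 16) = [8, 14, 2, 6, 4, 1, 15, 7, 5, 9, 10, 11, 12, 13, 0, 16, 3]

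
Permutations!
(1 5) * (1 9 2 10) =(1 5 9 2 10) =[0, 5, 10, 3, 4, 9, 6, 7, 8, 2, 1]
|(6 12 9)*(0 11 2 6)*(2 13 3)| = 8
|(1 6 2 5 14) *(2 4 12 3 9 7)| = |(1 6 4 12 3 9 7 2 5 14)| = 10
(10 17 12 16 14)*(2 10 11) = (2 10 17 12 16 14 11) = [0, 1, 10, 3, 4, 5, 6, 7, 8, 9, 17, 2, 16, 13, 11, 15, 14, 12]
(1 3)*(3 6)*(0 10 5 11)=(0 10 5 11)(1 6 3)=[10, 6, 2, 1, 4, 11, 3, 7, 8, 9, 5, 0]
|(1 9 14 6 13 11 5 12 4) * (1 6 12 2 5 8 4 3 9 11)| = |(1 11 8 4 6 13)(2 5)(3 9 14 12)| = 12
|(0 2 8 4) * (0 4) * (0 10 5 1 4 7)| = 8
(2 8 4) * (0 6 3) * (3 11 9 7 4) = (0 6 11 9 7 4 2 8 3) = [6, 1, 8, 0, 2, 5, 11, 4, 3, 7, 10, 9]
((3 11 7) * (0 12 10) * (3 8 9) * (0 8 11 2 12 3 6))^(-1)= (0 6 9 8 10 12 2 3)(7 11)= [6, 1, 3, 0, 4, 5, 9, 11, 10, 8, 12, 7, 2]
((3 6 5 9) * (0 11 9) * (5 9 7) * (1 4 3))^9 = [11, 9, 2, 4, 1, 0, 3, 5, 8, 6, 10, 7] = (0 11 7 5)(1 9 6 3 4)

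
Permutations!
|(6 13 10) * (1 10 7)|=|(1 10 6 13 7)|=5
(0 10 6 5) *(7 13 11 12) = (0 10 6 5)(7 13 11 12) = [10, 1, 2, 3, 4, 0, 5, 13, 8, 9, 6, 12, 7, 11]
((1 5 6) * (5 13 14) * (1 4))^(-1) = (1 4 6 5 14 13) = [0, 4, 2, 3, 6, 14, 5, 7, 8, 9, 10, 11, 12, 1, 13]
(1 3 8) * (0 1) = (0 1 3 8) = [1, 3, 2, 8, 4, 5, 6, 7, 0]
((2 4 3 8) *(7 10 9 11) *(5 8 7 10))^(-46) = [0, 1, 3, 5, 7, 2, 6, 8, 4, 10, 11, 9] = (2 3 5)(4 7 8)(9 10 11)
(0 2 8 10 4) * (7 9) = (0 2 8 10 4)(7 9) = [2, 1, 8, 3, 0, 5, 6, 9, 10, 7, 4]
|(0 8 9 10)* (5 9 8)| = 4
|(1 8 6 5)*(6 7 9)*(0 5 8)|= |(0 5 1)(6 8 7 9)|= 12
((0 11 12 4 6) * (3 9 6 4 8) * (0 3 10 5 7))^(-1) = (0 7 5 10 8 12 11)(3 6 9) = [7, 1, 2, 6, 4, 10, 9, 5, 12, 3, 8, 0, 11]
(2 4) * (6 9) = (2 4)(6 9) = [0, 1, 4, 3, 2, 5, 9, 7, 8, 6]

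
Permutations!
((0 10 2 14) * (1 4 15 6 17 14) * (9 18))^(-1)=(0 14 17 6 15 4 1 2 10)(9 18)=[14, 2, 10, 3, 1, 5, 15, 7, 8, 18, 0, 11, 12, 13, 17, 4, 16, 6, 9]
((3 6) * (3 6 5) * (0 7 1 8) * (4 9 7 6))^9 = [4, 0, 2, 5, 7, 3, 9, 8, 6, 1] = (0 4 7 8 6 9 1)(3 5)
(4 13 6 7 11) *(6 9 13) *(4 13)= [0, 1, 2, 3, 6, 5, 7, 11, 8, 4, 10, 13, 12, 9]= (4 6 7 11 13 9)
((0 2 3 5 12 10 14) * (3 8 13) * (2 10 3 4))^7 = (0 10 14)(2 4 13 8)(3 5 12) = [10, 1, 4, 5, 13, 12, 6, 7, 2, 9, 14, 11, 3, 8, 0]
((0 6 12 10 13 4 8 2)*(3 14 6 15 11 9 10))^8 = [2, 1, 8, 3, 13, 5, 6, 7, 4, 11, 9, 15, 12, 10, 14, 0] = (0 2 8 4 13 10 9 11 15)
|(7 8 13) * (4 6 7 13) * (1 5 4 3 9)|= |(13)(1 5 4 6 7 8 3 9)|= 8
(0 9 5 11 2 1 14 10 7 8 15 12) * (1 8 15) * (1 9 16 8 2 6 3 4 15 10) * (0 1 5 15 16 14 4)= (0 14 5 11 6 3)(1 4 16 8 9 15 12)(7 10)= [14, 4, 2, 0, 16, 11, 3, 10, 9, 15, 7, 6, 1, 13, 5, 12, 8]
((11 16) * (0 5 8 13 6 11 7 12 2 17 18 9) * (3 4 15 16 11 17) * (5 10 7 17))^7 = (0 15 7 17 2 9 4 10 16 12 18 3)(5 6 13 8) = [15, 1, 9, 0, 10, 6, 13, 17, 5, 4, 16, 11, 18, 8, 14, 7, 12, 2, 3]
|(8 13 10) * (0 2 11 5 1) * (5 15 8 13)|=|(0 2 11 15 8 5 1)(10 13)|=14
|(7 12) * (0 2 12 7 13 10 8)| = |(0 2 12 13 10 8)| = 6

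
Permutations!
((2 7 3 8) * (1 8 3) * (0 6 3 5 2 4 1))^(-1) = (0 7 2 5 3 6)(1 4 8) = [7, 4, 5, 6, 8, 3, 0, 2, 1]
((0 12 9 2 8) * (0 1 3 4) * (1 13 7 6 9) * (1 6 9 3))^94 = (0 4 3 6 12)(2 9 7 13 8) = [4, 1, 9, 6, 3, 5, 12, 13, 2, 7, 10, 11, 0, 8]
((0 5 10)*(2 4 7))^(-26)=[5, 1, 4, 3, 7, 10, 6, 2, 8, 9, 0]=(0 5 10)(2 4 7)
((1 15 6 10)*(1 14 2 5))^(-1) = (1 5 2 14 10 6 15) = [0, 5, 14, 3, 4, 2, 15, 7, 8, 9, 6, 11, 12, 13, 10, 1]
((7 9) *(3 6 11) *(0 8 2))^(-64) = (0 2 8)(3 11 6) = [2, 1, 8, 11, 4, 5, 3, 7, 0, 9, 10, 6]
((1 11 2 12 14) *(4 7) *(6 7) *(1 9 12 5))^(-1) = [0, 5, 11, 3, 7, 2, 4, 6, 8, 14, 10, 1, 9, 13, 12] = (1 5 2 11)(4 7 6)(9 14 12)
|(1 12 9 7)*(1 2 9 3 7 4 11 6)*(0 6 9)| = 21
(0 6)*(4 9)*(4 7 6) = [4, 1, 2, 3, 9, 5, 0, 6, 8, 7] = (0 4 9 7 6)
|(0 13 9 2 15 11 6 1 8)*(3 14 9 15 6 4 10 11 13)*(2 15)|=|(0 3 14 9 15 13 2 6 1 8)(4 10 11)|=30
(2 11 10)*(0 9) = [9, 1, 11, 3, 4, 5, 6, 7, 8, 0, 2, 10] = (0 9)(2 11 10)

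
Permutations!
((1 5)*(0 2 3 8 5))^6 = (8) = [0, 1, 2, 3, 4, 5, 6, 7, 8]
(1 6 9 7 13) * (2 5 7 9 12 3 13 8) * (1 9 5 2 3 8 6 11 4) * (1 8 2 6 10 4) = (1 11)(2 6 12)(3 13 9 5 7 10 4 8) = [0, 11, 6, 13, 8, 7, 12, 10, 3, 5, 4, 1, 2, 9]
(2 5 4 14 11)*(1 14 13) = (1 14 11 2 5 4 13) = [0, 14, 5, 3, 13, 4, 6, 7, 8, 9, 10, 2, 12, 1, 11]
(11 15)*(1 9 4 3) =(1 9 4 3)(11 15) =[0, 9, 2, 1, 3, 5, 6, 7, 8, 4, 10, 15, 12, 13, 14, 11]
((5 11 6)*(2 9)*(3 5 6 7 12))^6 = [0, 1, 2, 5, 4, 11, 6, 12, 8, 9, 10, 7, 3] = (3 5 11 7 12)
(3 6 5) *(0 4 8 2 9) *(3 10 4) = (0 3 6 5 10 4 8 2 9) = [3, 1, 9, 6, 8, 10, 5, 7, 2, 0, 4]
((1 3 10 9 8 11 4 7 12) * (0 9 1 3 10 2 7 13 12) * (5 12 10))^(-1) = [7, 10, 3, 12, 11, 1, 6, 2, 9, 0, 13, 8, 5, 4] = (0 7 2 3 12 5 1 10 13 4 11 8 9)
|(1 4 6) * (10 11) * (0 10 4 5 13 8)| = 9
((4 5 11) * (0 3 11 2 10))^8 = (0 3 11 4 5 2 10) = [3, 1, 10, 11, 5, 2, 6, 7, 8, 9, 0, 4]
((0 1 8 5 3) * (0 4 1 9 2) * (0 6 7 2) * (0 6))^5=(9)=[0, 1, 2, 3, 4, 5, 6, 7, 8, 9]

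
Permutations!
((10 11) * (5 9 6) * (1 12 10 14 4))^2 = (1 10 14)(4 12 11)(5 6 9) = [0, 10, 2, 3, 12, 6, 9, 7, 8, 5, 14, 4, 11, 13, 1]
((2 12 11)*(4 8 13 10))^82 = [0, 1, 12, 3, 13, 5, 6, 7, 10, 9, 8, 2, 11, 4] = (2 12 11)(4 13)(8 10)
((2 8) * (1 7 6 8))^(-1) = (1 2 8 6 7) = [0, 2, 8, 3, 4, 5, 7, 1, 6]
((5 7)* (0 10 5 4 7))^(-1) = (0 5 10)(4 7) = [5, 1, 2, 3, 7, 10, 6, 4, 8, 9, 0]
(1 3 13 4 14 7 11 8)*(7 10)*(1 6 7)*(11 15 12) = [0, 3, 2, 13, 14, 5, 7, 15, 6, 9, 1, 8, 11, 4, 10, 12] = (1 3 13 4 14 10)(6 7 15 12 11 8)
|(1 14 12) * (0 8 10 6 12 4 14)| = 6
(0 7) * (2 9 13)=[7, 1, 9, 3, 4, 5, 6, 0, 8, 13, 10, 11, 12, 2]=(0 7)(2 9 13)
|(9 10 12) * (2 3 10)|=|(2 3 10 12 9)|=5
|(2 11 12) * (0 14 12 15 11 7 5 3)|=14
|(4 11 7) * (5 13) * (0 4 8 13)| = |(0 4 11 7 8 13 5)| = 7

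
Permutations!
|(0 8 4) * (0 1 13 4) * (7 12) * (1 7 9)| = |(0 8)(1 13 4 7 12 9)| = 6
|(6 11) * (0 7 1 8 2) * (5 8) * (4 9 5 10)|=18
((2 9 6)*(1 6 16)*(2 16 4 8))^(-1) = (1 16 6)(2 8 4 9) = [0, 16, 8, 3, 9, 5, 1, 7, 4, 2, 10, 11, 12, 13, 14, 15, 6]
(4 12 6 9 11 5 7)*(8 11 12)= (4 8 11 5 7)(6 9 12)= [0, 1, 2, 3, 8, 7, 9, 4, 11, 12, 10, 5, 6]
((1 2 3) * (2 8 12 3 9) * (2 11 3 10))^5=(1 9 12 3 2 8 11 10)=[0, 9, 8, 2, 4, 5, 6, 7, 11, 12, 1, 10, 3]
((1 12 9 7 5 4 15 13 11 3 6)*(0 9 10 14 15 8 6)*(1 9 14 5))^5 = (0 3 11 13 15 14)(1 8 12 6 10 9 5 7 4) = [3, 8, 2, 11, 1, 7, 10, 4, 12, 5, 9, 13, 6, 15, 0, 14]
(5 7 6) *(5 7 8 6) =(5 8 6 7) =[0, 1, 2, 3, 4, 8, 7, 5, 6]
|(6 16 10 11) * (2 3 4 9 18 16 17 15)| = 11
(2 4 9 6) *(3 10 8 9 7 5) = (2 4 7 5 3 10 8 9 6) = [0, 1, 4, 10, 7, 3, 2, 5, 9, 6, 8]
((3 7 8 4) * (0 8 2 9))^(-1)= (0 9 2 7 3 4 8)= [9, 1, 7, 4, 8, 5, 6, 3, 0, 2]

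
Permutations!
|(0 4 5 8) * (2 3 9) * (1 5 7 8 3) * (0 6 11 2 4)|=|(1 5 3 9 4 7 8 6 11 2)|=10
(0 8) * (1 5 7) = (0 8)(1 5 7) = [8, 5, 2, 3, 4, 7, 6, 1, 0]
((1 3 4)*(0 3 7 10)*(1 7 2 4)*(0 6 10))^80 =(10)(0 1 4)(2 7 3) =[1, 4, 7, 2, 0, 5, 6, 3, 8, 9, 10]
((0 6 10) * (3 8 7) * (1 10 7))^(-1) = (0 10 1 8 3 7 6) = [10, 8, 2, 7, 4, 5, 0, 6, 3, 9, 1]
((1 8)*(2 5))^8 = (8) = [0, 1, 2, 3, 4, 5, 6, 7, 8]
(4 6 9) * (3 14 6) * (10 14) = [0, 1, 2, 10, 3, 5, 9, 7, 8, 4, 14, 11, 12, 13, 6] = (3 10 14 6 9 4)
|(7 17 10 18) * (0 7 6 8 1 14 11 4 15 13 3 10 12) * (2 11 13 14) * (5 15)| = 52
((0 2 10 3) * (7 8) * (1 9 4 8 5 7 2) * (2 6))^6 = [2, 10, 4, 6, 0, 5, 9, 7, 1, 3, 8] = (0 2 4)(1 10 8)(3 6 9)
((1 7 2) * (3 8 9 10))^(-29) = (1 7 2)(3 10 9 8) = [0, 7, 1, 10, 4, 5, 6, 2, 3, 8, 9]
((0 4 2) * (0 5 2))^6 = (5) = [0, 1, 2, 3, 4, 5]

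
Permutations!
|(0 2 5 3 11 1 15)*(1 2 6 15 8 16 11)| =|(0 6 15)(1 8 16 11 2 5 3)| =21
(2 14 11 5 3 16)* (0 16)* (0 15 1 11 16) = (1 11 5 3 15)(2 14 16) = [0, 11, 14, 15, 4, 3, 6, 7, 8, 9, 10, 5, 12, 13, 16, 1, 2]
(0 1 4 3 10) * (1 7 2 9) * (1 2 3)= (0 7 3 10)(1 4)(2 9)= [7, 4, 9, 10, 1, 5, 6, 3, 8, 2, 0]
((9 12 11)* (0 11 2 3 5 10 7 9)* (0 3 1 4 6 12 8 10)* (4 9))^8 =(1 2 12 6 4 7 10 8 9) =[0, 2, 12, 3, 7, 5, 4, 10, 9, 1, 8, 11, 6]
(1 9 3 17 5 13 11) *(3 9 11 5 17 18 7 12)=(1 11)(3 18 7 12)(5 13)=[0, 11, 2, 18, 4, 13, 6, 12, 8, 9, 10, 1, 3, 5, 14, 15, 16, 17, 7]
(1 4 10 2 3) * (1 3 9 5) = [0, 4, 9, 3, 10, 1, 6, 7, 8, 5, 2] = (1 4 10 2 9 5)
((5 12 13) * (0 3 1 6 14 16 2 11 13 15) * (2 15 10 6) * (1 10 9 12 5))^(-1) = [15, 13, 1, 0, 4, 5, 10, 7, 8, 12, 3, 2, 9, 11, 6, 16, 14] = (0 15 16 14 6 10 3)(1 13 11 2)(9 12)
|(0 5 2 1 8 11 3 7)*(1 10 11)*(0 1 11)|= 20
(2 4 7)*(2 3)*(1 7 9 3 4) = (1 7 4 9 3 2) = [0, 7, 1, 2, 9, 5, 6, 4, 8, 3]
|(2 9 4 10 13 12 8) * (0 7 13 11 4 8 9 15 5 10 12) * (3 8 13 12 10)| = 15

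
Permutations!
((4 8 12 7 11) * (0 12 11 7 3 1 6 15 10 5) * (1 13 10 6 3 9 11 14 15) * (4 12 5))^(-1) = (0 5)(1 6 15 14 8 4 10 13 3)(9 12 11) = [5, 6, 2, 1, 10, 0, 15, 7, 4, 12, 13, 9, 11, 3, 8, 14]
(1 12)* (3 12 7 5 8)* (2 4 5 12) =[0, 7, 4, 2, 5, 8, 6, 12, 3, 9, 10, 11, 1] =(1 7 12)(2 4 5 8 3)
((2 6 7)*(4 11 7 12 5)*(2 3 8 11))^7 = (2 12 4 6 5)(3 7 11 8) = [0, 1, 12, 7, 6, 2, 5, 11, 3, 9, 10, 8, 4]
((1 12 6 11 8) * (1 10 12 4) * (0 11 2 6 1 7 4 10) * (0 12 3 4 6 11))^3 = (1 4 2 12 3 6 8 10 7 11) = [0, 4, 12, 6, 2, 5, 8, 11, 10, 9, 7, 1, 3]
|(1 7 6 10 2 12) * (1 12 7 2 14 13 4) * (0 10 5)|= 10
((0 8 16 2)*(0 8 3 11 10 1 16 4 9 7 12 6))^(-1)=(0 6 12 7 9 4 8 2 16 1 10 11 3)=[6, 10, 16, 0, 8, 5, 12, 9, 2, 4, 11, 3, 7, 13, 14, 15, 1]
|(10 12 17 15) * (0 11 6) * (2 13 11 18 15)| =|(0 18 15 10 12 17 2 13 11 6)| =10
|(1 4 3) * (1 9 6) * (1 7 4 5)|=|(1 5)(3 9 6 7 4)|=10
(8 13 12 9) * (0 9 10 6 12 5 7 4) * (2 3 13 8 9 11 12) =[11, 1, 3, 13, 0, 7, 2, 4, 8, 9, 6, 12, 10, 5] =(0 11 12 10 6 2 3 13 5 7 4)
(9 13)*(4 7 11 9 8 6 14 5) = [0, 1, 2, 3, 7, 4, 14, 11, 6, 13, 10, 9, 12, 8, 5] = (4 7 11 9 13 8 6 14 5)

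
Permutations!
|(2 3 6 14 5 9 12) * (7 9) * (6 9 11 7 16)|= |(2 3 9 12)(5 16 6 14)(7 11)|= 4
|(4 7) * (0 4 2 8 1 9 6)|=|(0 4 7 2 8 1 9 6)|=8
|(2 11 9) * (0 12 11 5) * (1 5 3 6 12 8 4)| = 30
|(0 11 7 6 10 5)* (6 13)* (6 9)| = 8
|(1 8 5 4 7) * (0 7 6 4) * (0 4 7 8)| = 7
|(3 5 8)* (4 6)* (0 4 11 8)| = 7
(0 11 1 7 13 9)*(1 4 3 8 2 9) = (0 11 4 3 8 2 9)(1 7 13) = [11, 7, 9, 8, 3, 5, 6, 13, 2, 0, 10, 4, 12, 1]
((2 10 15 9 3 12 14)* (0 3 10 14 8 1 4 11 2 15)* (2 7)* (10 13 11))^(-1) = (0 10 4 1 8 12 3)(2 7 11 13 9 15 14) = [10, 8, 7, 0, 1, 5, 6, 11, 12, 15, 4, 13, 3, 9, 2, 14]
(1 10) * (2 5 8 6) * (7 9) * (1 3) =(1 10 3)(2 5 8 6)(7 9) =[0, 10, 5, 1, 4, 8, 2, 9, 6, 7, 3]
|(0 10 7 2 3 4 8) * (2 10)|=|(0 2 3 4 8)(7 10)|=10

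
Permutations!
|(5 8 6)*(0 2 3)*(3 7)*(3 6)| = 7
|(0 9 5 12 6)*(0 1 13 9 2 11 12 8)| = |(0 2 11 12 6 1 13 9 5 8)| = 10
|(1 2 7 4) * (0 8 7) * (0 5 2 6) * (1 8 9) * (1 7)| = 14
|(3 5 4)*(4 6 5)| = |(3 4)(5 6)| = 2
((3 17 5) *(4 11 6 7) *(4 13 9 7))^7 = (3 17 5)(4 11 6)(7 13 9) = [0, 1, 2, 17, 11, 3, 4, 13, 8, 7, 10, 6, 12, 9, 14, 15, 16, 5]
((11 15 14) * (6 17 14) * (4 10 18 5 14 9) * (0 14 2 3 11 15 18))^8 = (2 18 3 5 11) = [0, 1, 18, 5, 4, 11, 6, 7, 8, 9, 10, 2, 12, 13, 14, 15, 16, 17, 3]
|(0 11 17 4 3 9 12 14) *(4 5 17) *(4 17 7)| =|(0 11 17 5 7 4 3 9 12 14)| =10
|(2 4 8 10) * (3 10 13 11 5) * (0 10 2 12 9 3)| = |(0 10 12 9 3 2 4 8 13 11 5)| = 11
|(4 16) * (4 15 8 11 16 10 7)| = 12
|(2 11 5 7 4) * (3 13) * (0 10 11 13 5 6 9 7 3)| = |(0 10 11 6 9 7 4 2 13)(3 5)| = 18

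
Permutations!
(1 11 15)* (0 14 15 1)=(0 14 15)(1 11)=[14, 11, 2, 3, 4, 5, 6, 7, 8, 9, 10, 1, 12, 13, 15, 0]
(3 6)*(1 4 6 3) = (1 4 6) = [0, 4, 2, 3, 6, 5, 1]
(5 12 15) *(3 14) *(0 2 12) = (0 2 12 15 5)(3 14) = [2, 1, 12, 14, 4, 0, 6, 7, 8, 9, 10, 11, 15, 13, 3, 5]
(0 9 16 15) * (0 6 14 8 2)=(0 9 16 15 6 14 8 2)=[9, 1, 0, 3, 4, 5, 14, 7, 2, 16, 10, 11, 12, 13, 8, 6, 15]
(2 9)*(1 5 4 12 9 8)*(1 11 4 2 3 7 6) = [0, 5, 8, 7, 12, 2, 1, 6, 11, 3, 10, 4, 9] = (1 5 2 8 11 4 12 9 3 7 6)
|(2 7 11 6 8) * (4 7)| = 6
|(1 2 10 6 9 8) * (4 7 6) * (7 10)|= 6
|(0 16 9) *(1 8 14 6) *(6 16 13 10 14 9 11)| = 10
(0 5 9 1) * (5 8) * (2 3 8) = (0 2 3 8 5 9 1) = [2, 0, 3, 8, 4, 9, 6, 7, 5, 1]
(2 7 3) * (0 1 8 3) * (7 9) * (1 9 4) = [9, 8, 4, 2, 1, 5, 6, 0, 3, 7] = (0 9 7)(1 8 3 2 4)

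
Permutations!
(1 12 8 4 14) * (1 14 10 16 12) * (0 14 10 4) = (0 14 10 16 12 8) = [14, 1, 2, 3, 4, 5, 6, 7, 0, 9, 16, 11, 8, 13, 10, 15, 12]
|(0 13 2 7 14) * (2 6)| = 6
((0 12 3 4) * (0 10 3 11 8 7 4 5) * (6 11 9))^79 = (0 9 11 7 10 5 12 6 8 4 3) = [9, 1, 2, 0, 3, 12, 8, 10, 4, 11, 5, 7, 6]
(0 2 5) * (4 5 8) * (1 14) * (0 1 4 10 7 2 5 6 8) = (0 5 1 14 4 6 8 10 7 2) = [5, 14, 0, 3, 6, 1, 8, 2, 10, 9, 7, 11, 12, 13, 4]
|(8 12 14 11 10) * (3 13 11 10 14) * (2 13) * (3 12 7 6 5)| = 10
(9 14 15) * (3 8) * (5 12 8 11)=(3 11 5 12 8)(9 14 15)=[0, 1, 2, 11, 4, 12, 6, 7, 3, 14, 10, 5, 8, 13, 15, 9]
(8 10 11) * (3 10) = [0, 1, 2, 10, 4, 5, 6, 7, 3, 9, 11, 8] = (3 10 11 8)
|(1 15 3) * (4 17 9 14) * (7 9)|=|(1 15 3)(4 17 7 9 14)|=15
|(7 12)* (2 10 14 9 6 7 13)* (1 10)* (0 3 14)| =|(0 3 14 9 6 7 12 13 2 1 10)| =11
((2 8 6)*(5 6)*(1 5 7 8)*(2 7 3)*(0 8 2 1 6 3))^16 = (8)(1 5 3)(2 6 7) = [0, 5, 6, 1, 4, 3, 7, 2, 8]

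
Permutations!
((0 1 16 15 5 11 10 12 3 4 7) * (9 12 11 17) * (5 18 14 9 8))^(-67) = [7, 0, 2, 12, 3, 8, 6, 4, 17, 14, 11, 10, 9, 13, 18, 16, 1, 5, 15] = (0 7 4 3 12 9 14 18 15 16 1)(5 8 17)(10 11)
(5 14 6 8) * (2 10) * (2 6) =(2 10 6 8 5 14) =[0, 1, 10, 3, 4, 14, 8, 7, 5, 9, 6, 11, 12, 13, 2]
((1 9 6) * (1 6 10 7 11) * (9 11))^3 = (1 11) = [0, 11, 2, 3, 4, 5, 6, 7, 8, 9, 10, 1]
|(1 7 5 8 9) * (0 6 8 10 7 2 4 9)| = 12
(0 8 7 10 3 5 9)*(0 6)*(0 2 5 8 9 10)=(0 9 6 2 5 10 3 8 7)=[9, 1, 5, 8, 4, 10, 2, 0, 7, 6, 3]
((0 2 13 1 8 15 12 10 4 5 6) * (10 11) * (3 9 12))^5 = (0 15 10 2 3 4 13 9 5 1 12 6 8 11) = [15, 12, 3, 4, 13, 1, 8, 7, 11, 5, 2, 0, 6, 9, 14, 10]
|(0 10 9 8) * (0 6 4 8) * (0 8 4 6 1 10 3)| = 4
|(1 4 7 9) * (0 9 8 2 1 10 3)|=20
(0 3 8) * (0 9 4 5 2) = [3, 1, 0, 8, 5, 2, 6, 7, 9, 4] = (0 3 8 9 4 5 2)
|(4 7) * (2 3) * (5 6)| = |(2 3)(4 7)(5 6)| = 2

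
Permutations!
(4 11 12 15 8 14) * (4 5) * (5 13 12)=(4 11 5)(8 14 13 12 15)=[0, 1, 2, 3, 11, 4, 6, 7, 14, 9, 10, 5, 15, 12, 13, 8]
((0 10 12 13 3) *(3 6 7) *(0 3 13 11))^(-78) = (13)(0 12)(10 11) = [12, 1, 2, 3, 4, 5, 6, 7, 8, 9, 11, 10, 0, 13]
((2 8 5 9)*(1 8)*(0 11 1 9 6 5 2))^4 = (0 2 1)(8 11 9) = [2, 0, 1, 3, 4, 5, 6, 7, 11, 8, 10, 9]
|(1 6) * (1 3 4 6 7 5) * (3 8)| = 12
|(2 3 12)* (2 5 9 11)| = 6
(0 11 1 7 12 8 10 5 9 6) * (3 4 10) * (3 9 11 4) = [4, 7, 2, 3, 10, 11, 0, 12, 9, 6, 5, 1, 8] = (0 4 10 5 11 1 7 12 8 9 6)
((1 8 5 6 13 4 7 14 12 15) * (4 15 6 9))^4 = [0, 4, 2, 3, 6, 14, 8, 13, 7, 12, 10, 11, 1, 5, 15, 9] = (1 4 6 8 7 13 5 14 15 9 12)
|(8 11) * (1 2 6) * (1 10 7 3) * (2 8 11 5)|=|(11)(1 8 5 2 6 10 7 3)|=8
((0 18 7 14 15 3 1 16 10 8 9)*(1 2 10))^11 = (0 18 7 14 15 3 2 10 8 9)(1 16) = [18, 16, 10, 2, 4, 5, 6, 14, 9, 0, 8, 11, 12, 13, 15, 3, 1, 17, 7]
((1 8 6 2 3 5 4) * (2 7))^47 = (1 4 5 3 2 7 6 8) = [0, 4, 7, 2, 5, 3, 8, 6, 1]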